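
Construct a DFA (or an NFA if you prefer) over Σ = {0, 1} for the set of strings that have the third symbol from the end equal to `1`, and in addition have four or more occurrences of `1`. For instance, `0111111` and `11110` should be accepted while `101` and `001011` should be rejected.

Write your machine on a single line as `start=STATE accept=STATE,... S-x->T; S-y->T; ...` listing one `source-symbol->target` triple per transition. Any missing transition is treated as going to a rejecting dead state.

start=q0; accept=q7,q10,q11,q14; q0-0->q0; q0-1->q1; q1-0->q1; q1-1->q2; q2-0->q3; q2-1->q4; q3-0->q3; q3-1->q5; q4-0->q6; q4-1->q7; q5-0->q6; q5-1->q8; q6-0->q9; q6-1->q10; q7-0->q11; q7-1->q7; q8-0->q11; q8-1->q7; q9-0->q9; q9-1->q12; q10-0->q13; q10-1->q8; q11-0->q14; q11-1->q10; q12-0->q13; q12-1->q8; q13-0->q14; q13-1->q10; q14-0->q9; q14-1->q12

Run two small machines in parallel and take their product. The first has 15 states tracking the last 3 symbols read; the second has 6 states tracking the count of `1`s, saturating at 5. A product state is a pair (one from each), accepting exactly when both do. After merging equivalent states the machine shrinks.
15 states suffice.
          0    1  
>  q0     q0   q1 
   q1     q1   q2 
   q2     q3   q4 
   q3     q3   q5 
   q4     q6   q7 
   q5     q6   q8 
   q6     q9  q10 
 * q7    q11   q7 
   q8    q11   q7 
   q9     q9  q12 
 * q10   q13   q8 
 * q11   q14  q10 
   q12   q13   q8 
   q13   q14  q10 
 * q14    q9  q12 
(> = start, * = accepting)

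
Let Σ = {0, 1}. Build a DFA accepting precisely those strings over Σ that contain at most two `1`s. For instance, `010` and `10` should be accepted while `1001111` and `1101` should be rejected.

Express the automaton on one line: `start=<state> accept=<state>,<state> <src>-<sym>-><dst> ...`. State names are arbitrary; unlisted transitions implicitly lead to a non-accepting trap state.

Count `1`s, saturating at 3: states s0 through s2 mean 0 through 2 `1`s seen; s3 means more than 2. Each `1` increments (capped at s3); other symbols loop. Accept from {s0, s1, s2}.
4 states suffice.
        0   1  
>* s0   s0  s1 
 * s1   s1  s2 
 * s2   s2  s3 
   s3   s3  s3 
(> = start, * = accepting)

start=s0 accept=s0,s1,s2 s0-0->s0 s0-1->s1 s1-0->s1 s1-1->s2 s2-0->s2 s2-1->s3 s3-0->s3 s3-1->s3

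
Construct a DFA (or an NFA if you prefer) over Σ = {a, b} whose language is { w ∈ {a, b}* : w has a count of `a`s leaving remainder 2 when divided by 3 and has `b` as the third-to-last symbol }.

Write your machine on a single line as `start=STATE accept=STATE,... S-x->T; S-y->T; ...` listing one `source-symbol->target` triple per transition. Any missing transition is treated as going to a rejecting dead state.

start=q0; accept=q9,q11,q12,q13; q0-a->q1; q0-b->q2; q1-a->q3; q1-b->q4; q2-a->q5; q2-b->q2; q3-a->q0; q3-b->q6; q4-a->q7; q4-b->q8; q5-a->q9; q5-b->q4; q6-a->q0; q6-b->q10; q7-a->q0; q7-b->q11; q8-a->q12; q8-b->q8; q9-a->q0; q9-b->q6; q10-a->q0; q10-b->q13; q11-a->q0; q11-b->q10; q12-a->q0; q12-b->q11; q13-a->q0; q13-b->q13

Build one automaton per condition and run them in lockstep. One (3 states) tracks the count of `a`s modulo 3; the other (15 states) tracks the last 3 symbols read. Each combined state is a pair, one component from each; accept when both components accept. Minimizing collapses redundant product states.
A 14-state machine:
          a    b  
>  q0     q1   q2 
   q1     q3   q4 
   q2     q5   q2 
   q3     q0   q6 
   q4     q7   q8 
   q5     q9   q4 
   q6     q0  q10 
   q7     q0  q11 
   q8    q12   q8 
 * q9     q0   q6 
   q10    q0  q13 
 * q11    q0  q10 
 * q12    q0  q11 
 * q13    q0  q13 
(> = start, * = accepting)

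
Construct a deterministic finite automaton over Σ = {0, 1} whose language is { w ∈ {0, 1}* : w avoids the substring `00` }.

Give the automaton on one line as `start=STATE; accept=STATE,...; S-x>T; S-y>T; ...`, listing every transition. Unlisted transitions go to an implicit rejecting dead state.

This is the complement of 'contains `00`'. Use the same substring-matching states — s0 through s2 holding how much of `00` has just been matched — but flip the accepting set: everything except the trap s2 accepts.
A 3-state machine:
        0   1  
>* s0   s1  s0 
 * s1   s2  s0 
   s2   s2  s2 
(> = start, * = accepting)

start=s0; accept=s0,s1; s0-0>s1; s0-1>s0; s1-0>s2; s1-1>s0; s2-0>s2; s2-1>s2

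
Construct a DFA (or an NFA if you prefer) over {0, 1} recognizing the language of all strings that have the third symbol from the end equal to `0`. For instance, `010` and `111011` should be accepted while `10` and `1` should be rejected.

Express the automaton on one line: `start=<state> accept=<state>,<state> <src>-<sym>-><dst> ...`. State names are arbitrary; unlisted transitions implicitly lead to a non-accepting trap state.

start=A accept=H,I,J,K A-0->B A-1->C B-0->D B-1->E C-0->F C-1->G D-0->H D-1->I E-0->J E-1->K F-0->L F-1->M G-0->N G-1->O H-0->H H-1->I I-0->J I-1->K J-0->L J-1->M K-0->N K-1->O L-0->H L-1->I M-0->J M-1->K N-0->L N-1->M O-0->N O-1->O

A DFA must remember the last 3 symbols (since which symbol is third-to-last isn't known until the input ends). Use one state per possible window of the last ≤3 symbols; accept from those whose window starts with `0`.
       0  1 
>  A   B  C 
   B   D  E 
   C   F  G 
   D   H  I 
   E   J  K 
   F   L  M 
   G   N  O 
 * H   H  I 
 * I   J  K 
 * J   L  M 
 * K   N  O 
   L   H  I 
   M   J  K 
   N   L  M 
   O   N  O 
(> = start, * = accepting)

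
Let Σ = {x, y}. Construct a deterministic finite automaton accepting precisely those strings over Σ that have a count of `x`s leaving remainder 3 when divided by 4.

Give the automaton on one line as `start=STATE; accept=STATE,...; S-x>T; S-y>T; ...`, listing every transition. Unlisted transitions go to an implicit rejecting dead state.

start=q0; accept=q3; q0-x>q1; q0-y>q0; q1-x>q2; q1-y>q1; q2-x>q3; q2-y>q2; q3-x>q0; q3-y>q3

The only thing that matters is how many `x`s have appeared, reduced mod 4. Use one state per residue: q0 for 0, …, q3 for 3. Reading `x` moves to the next residue; anything else stays put. q3 is accepting.
A 4-state machine:
        x   y  
>  q0   q1  q0 
   q1   q2  q1 
   q2   q3  q2 
 * q3   q0  q3 
(> = start, * = accepting)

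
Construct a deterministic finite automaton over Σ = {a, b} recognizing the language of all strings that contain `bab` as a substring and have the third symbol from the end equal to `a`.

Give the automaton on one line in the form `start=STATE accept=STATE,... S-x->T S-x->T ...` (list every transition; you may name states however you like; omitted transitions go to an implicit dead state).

Run two small machines in parallel and take their product. The first has 4 states tracking whether and how much of `bab` has been seen; the second has 15 states tracking the last 3 symbols read. A product state is a pair (one from each), accepting exactly when both do.
          a    b  
>  q0     q1   q2 
   q1     q3   q4 
   q2     q5   q6 
   q3     q7   q8 
   q4     q9  q10 
   q5    q11  q12 
   q6    q13  q14 
   q7     q7   q8 
   q8     q9  q10 
   q9    q11  q12 
   q10   q13  q14 
   q11    q7   q8 
   q12   q15  q16 
   q13   q11  q12 
   q14   q13  q14 
 * q15   q17  q12 
 * q16   q18  q19 
   q17   q20  q21 
   q18   q17  q12 
   q19   q18  q19 
 * q20   q20  q21 
 * q21   q15  q16 
(> = start, * = accepting)

start=q0 accept=q15,q16,q20,q21 q0-a->q1 q0-b->q2 q1-a->q3 q1-b->q4 q2-a->q5 q2-b->q6 q3-a->q7 q3-b->q8 q4-a->q9 q4-b->q10 q5-a->q11 q5-b->q12 q6-a->q13 q6-b->q14 q7-a->q7 q7-b->q8 q8-a->q9 q8-b->q10 q9-a->q11 q9-b->q12 q10-a->q13 q10-b->q14 q11-a->q7 q11-b->q8 q12-a->q15 q12-b->q16 q13-a->q11 q13-b->q12 q14-a->q13 q14-b->q14 q15-a->q17 q15-b->q12 q16-a->q18 q16-b->q19 q17-a->q20 q17-b->q21 q18-a->q17 q18-b->q12 q19-a->q18 q19-b->q19 q20-a->q20 q20-b->q21 q21-a->q15 q21-b->q16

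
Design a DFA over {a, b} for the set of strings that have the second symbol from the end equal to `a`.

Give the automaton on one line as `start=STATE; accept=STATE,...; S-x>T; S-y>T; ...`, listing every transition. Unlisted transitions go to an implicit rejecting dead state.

A DFA must remember the last 2 symbols (since which symbol is second-to-last isn't known until the input ends). Use one state per possible window of the last ≤2 symbols; accept from those whose window starts with `a`.
        a   b  
>  S0   S1  S2 
   S1   S3  S4 
   S2   S5  S6 
 * S3   S3  S4 
 * S4   S5  S6 
   S5   S3  S4 
   S6   S5  S6 
(> = start, * = accepting)

start=S0; accept=S3,S4; S0-a>S1; S0-b>S2; S1-a>S3; S1-b>S4; S2-a>S5; S2-b>S6; S3-a>S3; S3-b>S4; S4-a>S5; S4-b>S6; S5-a>S3; S5-b>S4; S6-a>S5; S6-b>S6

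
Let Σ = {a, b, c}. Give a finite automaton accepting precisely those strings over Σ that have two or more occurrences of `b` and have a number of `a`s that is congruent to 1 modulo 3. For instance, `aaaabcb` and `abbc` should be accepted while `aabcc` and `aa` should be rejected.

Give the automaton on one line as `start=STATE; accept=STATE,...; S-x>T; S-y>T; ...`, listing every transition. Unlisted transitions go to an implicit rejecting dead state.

start=q0; accept=q7; q0-a>q1; q0-b>q2; q0-c>q0; q1-a>q3; q1-b>q4; q1-c>q1; q2-a>q4; q2-b>q5; q2-c>q2; q3-a>q0; q3-b>q6; q3-c>q3; q4-a>q6; q4-b>q7; q4-c>q4; q5-a>q7; q5-b>q5; q5-c>q5; q6-a>q2; q6-b>q8; q6-c>q6; q7-a>q8; q7-b>q7; q7-c>q7; q8-a>q5; q8-b>q8; q8-c>q8

Handle the two conditions separately and then intersect. The first has 4 states tracking the count of `b`s, saturating at 3; the second has 3 states tracking the count of `a`s modulo 3. A product state is a pair (one from each), accepting exactly when both do. Minimizing collapses redundant product states.
With 9 states:
        a   b   c  
>  q0   q1  q2  q0 
   q1   q3  q4  q1 
   q2   q4  q5  q2 
   q3   q0  q6  q3 
   q4   q6  q7  q4 
   q5   q7  q5  q5 
   q6   q2  q8  q6 
 * q7   q8  q7  q7 
   q8   q5  q8  q8 
(> = start, * = accepting)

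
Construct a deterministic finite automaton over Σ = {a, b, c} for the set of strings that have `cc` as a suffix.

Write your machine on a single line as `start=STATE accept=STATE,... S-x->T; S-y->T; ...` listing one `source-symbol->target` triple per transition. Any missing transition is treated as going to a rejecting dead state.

start=S0; accept=S2; S0-a->S0; S0-b->S0; S0-c->S1; S1-a->S0; S1-b->S0; S1-c->S2; S2-a->S0; S2-b->S0; S2-c->S2

Remember how much of `cc` the current input suffix matches. State S0 means no match yet; S1 means the last symbol is `c`; S2 means the last 2 symbols are `cc`. Only S2 accepts. On a mismatch, fall back to the longest proper suffix that is still a prefix of `cc`.
With 3 states:
        a   b   c  
>  S0   S0  S0  S1 
   S1   S0  S0  S2 
 * S2   S0  S0  S2 
(> = start, * = accepting)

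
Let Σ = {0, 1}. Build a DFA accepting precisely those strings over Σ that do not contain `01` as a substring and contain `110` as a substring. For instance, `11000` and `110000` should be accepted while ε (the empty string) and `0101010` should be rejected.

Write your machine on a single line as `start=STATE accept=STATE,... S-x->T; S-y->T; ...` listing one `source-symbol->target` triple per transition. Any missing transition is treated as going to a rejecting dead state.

start=A; accept=E; A-0->B; A-1->C; B-0->B; B-1->B; C-0->B; C-1->D; D-0->E; D-1->D; E-0->E; E-1->B

Handle the two conditions separately and then intersect. One (3 states) tracks partial matches of the forbidden pattern `01`; the other (4 states) tracks whether and how much of `110` has been seen. Each combined state is a pair, one component from each; accept when both components accept. Minimizing collapses redundant product states.
       0  1 
>  A   B  C 
   B   B  B 
   C   B  D 
   D   E  D 
 * E   E  B 
(> = start, * = accepting)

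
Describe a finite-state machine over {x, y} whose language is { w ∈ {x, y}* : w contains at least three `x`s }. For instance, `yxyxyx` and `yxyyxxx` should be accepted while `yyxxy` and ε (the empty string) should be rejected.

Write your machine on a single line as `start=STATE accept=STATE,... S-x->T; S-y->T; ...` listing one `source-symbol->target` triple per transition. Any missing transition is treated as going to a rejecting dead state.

start=A; accept=D,E; A-x->B; A-y->A; B-x->C; B-y->B; C-x->D; C-y->C; D-x->E; D-y->D; E-x->E; E-y->E

Only the number of `x`s matters, and only up to 4. Make a chain A → B → C → D → E advanced by each `x` (with E absorbing); every other symbol self-loops. The accepting set is {D, E}.
With 5 states:
       x  y 
>  A   B  A 
   B   C  B 
   C   D  C 
 * D   E  D 
 * E   E  E 
(> = start, * = accepting)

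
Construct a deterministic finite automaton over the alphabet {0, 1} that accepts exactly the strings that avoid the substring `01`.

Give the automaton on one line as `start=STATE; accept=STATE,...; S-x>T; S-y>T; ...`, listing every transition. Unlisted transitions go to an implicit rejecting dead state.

This is the complement of 'contains `01`'. Use the same substring-matching states — q0 through q2 holding how much of `01` has just been matched — but flip the accepting set: everything except the trap q2 accepts.
        0   1  
>* q0   q1  q0 
 * q1   q1  q2 
   q2   q2  q2 
(> = start, * = accepting)

start=q0; accept=q0,q1; q0-0>q1; q0-1>q0; q1-0>q1; q1-1>q2; q2-0>q2; q2-1>q2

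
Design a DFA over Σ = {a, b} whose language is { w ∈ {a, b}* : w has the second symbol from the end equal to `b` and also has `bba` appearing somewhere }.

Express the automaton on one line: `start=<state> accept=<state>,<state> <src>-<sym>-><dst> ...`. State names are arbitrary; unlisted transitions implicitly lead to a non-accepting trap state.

Build one automaton per condition and run them in lockstep. One (7 states) tracks the last 2 symbols read; the other (4 states) tracks whether and how much of `bba` has been seen. Each combined state is a pair, one component from each; accept when both components accept.
          a    b  
>  q0     q1   q2 
   q1     q3   q4 
   q2     q5   q6 
   q3     q3   q4 
   q4     q5   q6 
   q5     q3   q4 
   q6     q7   q6 
 * q7     q8   q9 
   q8     q8   q9 
   q9     q7  q10 
 * q10    q7  q10 
(> = start, * = accepting)

start=q0 accept=q7,q10 q0-a->q1 q0-b->q2 q1-a->q3 q1-b->q4 q2-a->q5 q2-b->q6 q3-a->q3 q3-b->q4 q4-a->q5 q4-b->q6 q5-a->q3 q5-b->q4 q6-a->q7 q6-b->q6 q7-a->q8 q7-b->q9 q8-a->q8 q8-b->q9 q9-a->q7 q9-b->q10 q10-a->q7 q10-b->q10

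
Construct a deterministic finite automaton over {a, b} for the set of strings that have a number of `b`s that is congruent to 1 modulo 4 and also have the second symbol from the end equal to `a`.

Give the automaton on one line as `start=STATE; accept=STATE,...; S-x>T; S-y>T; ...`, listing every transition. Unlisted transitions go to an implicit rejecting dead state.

start=S0; accept=S3,S6; S0-a>S1; S0-b>S2; S1-a>S1; S1-b>S3; S2-a>S4; S2-b>S5; S3-a>S4; S3-b>S5; S4-a>S6; S4-b>S5; S5-a>S5; S5-b>S7; S6-a>S6; S6-b>S5; S7-a>S7; S7-b>S0

Build one automaton per condition and run them in lockstep. The first has 4 states tracking the count of `b`s modulo 4; the second has 7 states tracking the last 2 symbols read. A product state is a pair (one from each), accepting exactly when both do. After merging equivalent states the machine shrinks.
        a   b  
>  S0   S1  S2 
   S1   S1  S3 
   S2   S4  S5 
 * S3   S4  S5 
   S4   S6  S5 
   S5   S5  S7 
 * S6   S6  S5 
   S7   S7  S0 
(> = start, * = accepting)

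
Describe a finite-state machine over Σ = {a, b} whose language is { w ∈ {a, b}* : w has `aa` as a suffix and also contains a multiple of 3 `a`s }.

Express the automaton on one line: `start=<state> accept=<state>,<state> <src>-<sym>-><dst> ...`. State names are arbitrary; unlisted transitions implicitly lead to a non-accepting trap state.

Run two small machines in parallel and take their product. One (3 states) tracks how much of the suffix `aa` has currently been matched; the other (3 states) tracks the count of `a`s modulo 3. Each combined state is a pair, one component from each; accept when both components accept. After merging equivalent states the machine shrinks.
A 5-state machine:
        a   b  
>  S0   S1  S0 
   S1   S2  S1 
   S2   S3  S4 
 * S3   S1  S0 
   S4   S0  S4 
(> = start, * = accepting)

start=S0 accept=S3 S0-a->S1 S0-b->S0 S1-a->S2 S1-b->S1 S2-a->S3 S2-b->S4 S3-a->S1 S3-b->S0 S4-a->S0 S4-b->S4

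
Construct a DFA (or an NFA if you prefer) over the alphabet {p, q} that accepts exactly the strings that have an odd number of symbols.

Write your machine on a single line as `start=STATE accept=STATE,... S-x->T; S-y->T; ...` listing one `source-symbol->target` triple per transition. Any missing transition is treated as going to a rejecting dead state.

Only the length mod 2 matters, so use a 2-cycle: from any state, every input symbol moves to the next state, wrapping B back to A. Mark B accepting.
       p  q 
>  A   B  B 
 * B   A  A 
(> = start, * = accepting)

start=A; accept=B; A-p->B; A-q->B; B-p->A; B-q->A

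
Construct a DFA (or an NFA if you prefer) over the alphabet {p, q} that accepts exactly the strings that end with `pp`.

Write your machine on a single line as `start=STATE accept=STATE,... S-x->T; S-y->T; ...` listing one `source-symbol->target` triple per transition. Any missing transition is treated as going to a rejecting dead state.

start=A; accept=C; A-p->B; A-q->A; B-p->C; B-q->A; C-p->C; C-q->A

Remember how much of `pp` the current input suffix matches. State A means no match yet; B means the last symbol is `p`; C means the last 2 symbols are `pp`. Only C accepts. On a mismatch, fall back to the longest proper suffix that is still a prefix of `pp`.
3 states suffice.
       p  q 
>  A   B  A 
   B   C  A 
 * C   C  A 
(> = start, * = accepting)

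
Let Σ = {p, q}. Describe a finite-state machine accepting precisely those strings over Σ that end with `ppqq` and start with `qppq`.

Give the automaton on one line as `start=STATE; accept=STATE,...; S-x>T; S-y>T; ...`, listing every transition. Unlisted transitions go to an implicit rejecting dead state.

start=S0; accept=S11; S0-p>S1; S0-q>S2; S1-p>S3; S1-q>S4; S2-p>S5; S2-q>S4; S3-p>S3; S3-q>S6; S4-p>S1; S4-q>S4; S5-p>S7; S5-q>S4; S6-p>S1; S6-q>S8; S7-p>S3; S7-q>S9; S8-p>S1; S8-q>S4; S9-p>S10; S9-q>S11; S10-p>S12; S10-q>S13; S11-p>S10; S11-q>S13; S12-p>S12; S12-q>S9; S13-p>S10; S13-q>S13

Build one automaton per condition and run them in lockstep. The first has 5 states tracking how much of the suffix `ppqq` has currently been matched; the second has 6 states tracking whether the input so far still matches the prefix `qppq`. A product state is a pair (one from each), accepting exactly when both do.
A 14-state machine:
          p    q  
>  S0     S1   S2 
   S1     S3   S4 
   S2     S5   S4 
   S3     S3   S6 
   S4     S1   S4 
   S5     S7   S4 
   S6     S1   S8 
   S7     S3   S9 
   S8     S1   S4 
   S9    S10  S11 
   S10   S12  S13 
 * S11   S10  S13 
   S12   S12   S9 
   S13   S10  S13 
(> = start, * = accepting)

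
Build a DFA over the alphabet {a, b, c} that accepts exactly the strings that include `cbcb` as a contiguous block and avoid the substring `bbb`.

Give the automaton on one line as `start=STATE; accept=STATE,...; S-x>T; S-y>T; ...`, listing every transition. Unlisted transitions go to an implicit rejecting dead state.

Handle the two conditions separately and then intersect. One (5 states) tracks whether and how much of `cbcb` has been seen; the other (4 states) tracks partial matches of the forbidden pattern `bbb`. Each combined state is a pair, one component from each; accept when both components accept. Equivalent product states are then merged.
With 10 states:
        a   b   c  
>  s0   s0  s1  s2 
   s1   s0  s3  s2 
   s2   s0  s4  s2 
   s3   s0  s5  s2 
   s4   s0  s3  s6 
   s5   s5  s5  s5 
   s6   s0  s7  s2 
 * s7   s8  s9  s8 
 * s8   s8  s7  s8 
 * s9   s8  s5  s8 
(> = start, * = accepting)

start=s0; accept=s7,s8,s9; s0-a>s0; s0-b>s1; s0-c>s2; s1-a>s0; s1-b>s3; s1-c>s2; s2-a>s0; s2-b>s4; s2-c>s2; s3-a>s0; s3-b>s5; s3-c>s2; s4-a>s0; s4-b>s3; s4-c>s6; s5-a>s5; s5-b>s5; s5-c>s5; s6-a>s0; s6-b>s7; s6-c>s2; s7-a>s8; s7-b>s9; s7-c>s8; s8-a>s8; s8-b>s7; s8-c>s8; s9-a>s8; s9-b>s5; s9-c>s8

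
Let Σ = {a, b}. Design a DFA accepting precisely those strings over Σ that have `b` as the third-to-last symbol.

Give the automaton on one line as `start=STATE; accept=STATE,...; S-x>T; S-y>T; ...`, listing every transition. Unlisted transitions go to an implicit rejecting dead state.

Because acceptance depends on a position counted from the end, the machine has to buffer the most recent 3 symbols. Make each state the string of the last up-to-3 symbols read; on input `x` shift the window left and append `x`. Accept when the buffered window has length 3 and begins with `b`.
With 15 states:
          a    b  
>  s0     s1   s2 
   s1     s3   s4 
   s2     s5   s6 
   s3     s7   s8 
   s4     s9  s10 
   s5    s11  s12 
   s6    s13  s14 
   s7     s7   s8 
   s8     s9  s10 
   s9    s11  s12 
   s10   s13  s14 
 * s11    s7   s8 
 * s12    s9  s10 
 * s13   s11  s12 
 * s14   s13  s14 
(> = start, * = accepting)

start=s0; accept=s11,s12,s13,s14; s0-a>s1; s0-b>s2; s1-a>s3; s1-b>s4; s2-a>s5; s2-b>s6; s3-a>s7; s3-b>s8; s4-a>s9; s4-b>s10; s5-a>s11; s5-b>s12; s6-a>s13; s6-b>s14; s7-a>s7; s7-b>s8; s8-a>s9; s8-b>s10; s9-a>s11; s9-b>s12; s10-a>s13; s10-b>s14; s11-a>s7; s11-b>s8; s12-a>s9; s12-b>s10; s13-a>s11; s13-b>s12; s14-a>s13; s14-b>s14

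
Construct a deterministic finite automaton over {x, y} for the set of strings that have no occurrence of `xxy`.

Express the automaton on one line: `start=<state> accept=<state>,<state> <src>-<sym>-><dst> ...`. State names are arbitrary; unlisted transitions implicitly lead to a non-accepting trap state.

This is the complement of 'contains `xxy`'. Use the same substring-matching states — q0 through q3 holding how much of `xxy` has just been matched — but flip the accepting set: everything except the trap q3 accepts.
4 states suffice.
        x   y  
>* q0   q1  q0 
 * q1   q2  q0 
 * q2   q2  q3 
   q3   q3  q3 
(> = start, * = accepting)

start=q0 accept=q0,q1,q2 q0-x->q1 q0-y->q0 q1-x->q2 q1-y->q0 q2-x->q2 q2-y->q3 q3-x->q3 q3-y->q3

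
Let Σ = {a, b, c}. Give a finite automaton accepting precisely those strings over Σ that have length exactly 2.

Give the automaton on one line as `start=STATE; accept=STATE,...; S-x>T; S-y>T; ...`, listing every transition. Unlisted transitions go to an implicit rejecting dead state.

We only need to distinguish lengths 0, 1, …, 2, and '>2'. Chain q0 → q1 → q2 → q3 on every symbol, with q3 looping. Accepting states: {q2}.
4 states suffice.
        a   b   c  
>  q0   q1  q1  q1 
   q1   q2  q2  q2 
 * q2   q3  q3  q3 
   q3   q3  q3  q3 
(> = start, * = accepting)

start=q0; accept=q2; q0-a>q1; q0-b>q1; q0-c>q1; q1-a>q2; q1-b>q2; q1-c>q2; q2-a>q3; q2-b>q3; q2-c>q3; q3-a>q3; q3-b>q3; q3-c>q3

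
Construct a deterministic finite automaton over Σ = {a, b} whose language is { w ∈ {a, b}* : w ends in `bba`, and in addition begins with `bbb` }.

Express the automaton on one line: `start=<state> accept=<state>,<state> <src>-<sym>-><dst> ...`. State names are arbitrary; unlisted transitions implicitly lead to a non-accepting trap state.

Run two small machines in parallel and take their product. One (4 states) tracks how much of the suffix `bba` has currently been matched; the other (5 states) tracks whether the input so far still matches the prefix `bbb`. Each combined state is a pair, one component from each; accept when both components accept.
With 11 states:
          a    b  
>  s0     s1   s2 
   s1     s1   s3 
   s2     s1   s4 
   s3     s1   s5 
   s4     s6   s7 
   s5     s6   s5 
   s6     s1   s3 
   s7     s8   s7 
 * s8     s9  s10 
   s9     s9  s10 
   s10    s9   s7 
(> = start, * = accepting)

start=s0 accept=s8 s0-a->s1 s0-b->s2 s1-a->s1 s1-b->s3 s2-a->s1 s2-b->s4 s3-a->s1 s3-b->s5 s4-a->s6 s4-b->s7 s5-a->s6 s5-b->s5 s6-a->s1 s6-b->s3 s7-a->s8 s7-b->s7 s8-a->s9 s8-b->s10 s9-a->s9 s9-b->s10 s10-a->s9 s10-b->s7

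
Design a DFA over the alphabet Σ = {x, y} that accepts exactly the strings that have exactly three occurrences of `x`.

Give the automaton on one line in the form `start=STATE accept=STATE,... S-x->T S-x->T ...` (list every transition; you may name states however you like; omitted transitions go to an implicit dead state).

Only the number of `x`s matters, and only up to 4. Make a chain s0 → s1 → s2 → s3 → s4 advanced by each `x` (with s4 absorbing); every other symbol self-loops. The accepting set is {s3}.
        x   y  
>  s0   s1  s0 
   s1   s2  s1 
   s2   s3  s2 
 * s3   s4  s3 
   s4   s4  s4 
(> = start, * = accepting)

start=s0 accept=s3 s0-x->s1 s0-y->s0 s1-x->s2 s1-y->s1 s2-x->s3 s2-y->s2 s3-x->s4 s3-y->s3 s4-x->s4 s4-y->s4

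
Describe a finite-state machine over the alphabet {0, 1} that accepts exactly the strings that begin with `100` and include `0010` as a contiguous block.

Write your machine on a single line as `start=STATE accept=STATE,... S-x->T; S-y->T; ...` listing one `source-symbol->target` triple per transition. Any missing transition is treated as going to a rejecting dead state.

start=q0; accept=q10; q0-0->q1; q0-1->q2; q1-0->q3; q1-1->q4; q2-0->q5; q2-1->q4; q3-0->q3; q3-1->q6; q4-0->q1; q4-1->q4; q5-0->q7; q5-1->q4; q6-0->q8; q6-1->q4; q7-0->q7; q7-1->q9; q8-0->q8; q8-1->q8; q9-0->q10; q9-1->q11; q10-0->q10; q10-1->q10; q11-0->q12; q11-1->q11; q12-0->q7; q12-1->q11

Handle the two conditions separately and then intersect. The first has 5 states tracking whether the input so far still matches the prefix `100`; the second has 5 states tracking whether and how much of `0010` has been seen. A product state is a pair (one from each), accepting exactly when both do.
13 states suffice.
          0    1  
>  q0     q1   q2 
   q1     q3   q4 
   q2     q5   q4 
   q3     q3   q6 
   q4     q1   q4 
   q5     q7   q4 
   q6     q8   q4 
   q7     q7   q9 
   q8     q8   q8 
   q9    q10  q11 
 * q10   q10  q10 
   q11   q12  q11 
   q12    q7  q11 
(> = start, * = accepting)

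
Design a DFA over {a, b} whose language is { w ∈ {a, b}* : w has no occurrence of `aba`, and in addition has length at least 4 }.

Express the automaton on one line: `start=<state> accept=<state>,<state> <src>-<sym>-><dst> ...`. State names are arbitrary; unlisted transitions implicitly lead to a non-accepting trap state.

start=q0 accept=q10,q11,q12 q0-a->q1 q0-b->q2 q1-a->q3 q1-b->q4 q2-a->q3 q2-b->q5 q3-a->q6 q3-b->q7 q4-a->q8 q4-b->q9 q5-a->q6 q5-b->q9 q6-a->q10 q6-b->q11 q7-a->q8 q7-b->q12 q8-a->q8 q8-b->q8 q9-a->q10 q9-b->q12 q10-a->q10 q10-b->q11 q11-a->q8 q11-b->q12 q12-a->q10 q12-b->q12

Run two small machines in parallel and take their product. The first has 4 states tracking partial matches of the forbidden pattern `aba`; the second has 6 states tracking the input length, saturating at 5. A product state is a pair (one from each), accepting exactly when both do. Minimizing collapses redundant product states.
With 13 states:
          a    b  
>  q0     q1   q2 
   q1     q3   q4 
   q2     q3   q5 
   q3     q6   q7 
   q4     q8   q9 
   q5     q6   q9 
   q6    q10  q11 
   q7     q8  q12 
   q8     q8   q8 
   q9    q10  q12 
 * q10   q10  q11 
 * q11    q8  q12 
 * q12   q10  q12 
(> = start, * = accepting)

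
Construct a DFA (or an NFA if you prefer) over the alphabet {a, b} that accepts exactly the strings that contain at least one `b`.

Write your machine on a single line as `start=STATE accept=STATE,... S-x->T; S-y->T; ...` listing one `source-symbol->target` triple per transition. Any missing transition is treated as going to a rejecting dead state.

Only the number of `b`s matters, and only up to 2. Make a chain s0 → s1 → s2 advanced by each `b` (with s2 absorbing); every other symbol self-loops. The accepting set is {s1, s2}.
A 3-state machine:
        a   b  
>  s0   s0  s1 
 * s1   s1  s2 
 * s2   s2  s2 
(> = start, * = accepting)

start=s0; accept=s1,s2; s0-a->s0; s0-b->s1; s1-a->s1; s1-b->s2; s2-a->s2; s2-b->s2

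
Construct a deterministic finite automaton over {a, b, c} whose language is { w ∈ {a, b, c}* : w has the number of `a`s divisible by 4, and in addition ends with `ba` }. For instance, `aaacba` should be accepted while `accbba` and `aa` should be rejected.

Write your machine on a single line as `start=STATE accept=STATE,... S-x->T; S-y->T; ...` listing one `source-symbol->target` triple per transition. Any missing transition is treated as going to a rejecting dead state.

start=q0; accept=q11; q0-a->q1; q0-b->q2; q0-c->q0; q1-a->q3; q1-b->q4; q1-c->q1; q2-a->q5; q2-b->q2; q2-c->q0; q3-a->q6; q3-b->q7; q3-c->q3; q4-a->q8; q4-b->q4; q4-c->q1; q5-a->q3; q5-b->q4; q5-c->q1; q6-a->q0; q6-b->q9; q6-c->q6; q7-a->q10; q7-b->q7; q7-c->q3; q8-a->q6; q8-b->q7; q8-c->q3; q9-a->q11; q9-b->q9; q9-c->q6; q10-a->q0; q10-b->q9; q10-c->q6; q11-a->q1; q11-b->q2; q11-c->q0

Handle the two conditions separately and then intersect. The first has 4 states tracking the count of `a`s modulo 4; the second has 3 states tracking how much of the suffix `ba` has currently been matched. A product state is a pair (one from each), accepting exactly when both do.
          a    b    c  
>  q0     q1   q2   q0 
   q1     q3   q4   q1 
   q2     q5   q2   q0 
   q3     q6   q7   q3 
   q4     q8   q4   q1 
   q5     q3   q4   q1 
   q6     q0   q9   q6 
   q7    q10   q7   q3 
   q8     q6   q7   q3 
   q9    q11   q9   q6 
   q10    q0   q9   q6 
 * q11    q1   q2   q0 
(> = start, * = accepting)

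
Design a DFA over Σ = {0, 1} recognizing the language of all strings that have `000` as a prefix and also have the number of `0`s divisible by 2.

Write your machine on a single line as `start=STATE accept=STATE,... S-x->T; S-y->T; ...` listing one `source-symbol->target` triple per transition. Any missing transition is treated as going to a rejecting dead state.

start=s0; accept=s5; s0-0->s1; s0-1->s2; s1-0->s3; s1-1->s2; s2-0->s2; s2-1->s2; s3-0->s4; s3-1->s2; s4-0->s5; s4-1->s4; s5-0->s4; s5-1->s5

Run two small machines in parallel and take their product. The first has 5 states tracking whether the input so far still matches the prefix `000`; the second has 2 states tracking the count of `0`s modulo 2. A product state is a pair (one from each), accepting exactly when both do. Equivalent product states are then merged.
A 6-state machine:
        0   1  
>  s0   s1  s2 
   s1   s3  s2 
   s2   s2  s2 
   s3   s4  s2 
   s4   s5  s4 
 * s5   s4  s5 
(> = start, * = accepting)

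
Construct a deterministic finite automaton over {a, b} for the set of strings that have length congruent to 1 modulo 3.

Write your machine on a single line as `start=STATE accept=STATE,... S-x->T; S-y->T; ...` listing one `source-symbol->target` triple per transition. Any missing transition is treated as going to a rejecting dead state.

Count input length modulo 3: every symbol advances one step around the cycle S0 → S1 → S2 → S0. Accept at S1.
        a   b  
>  S0   S1  S1 
 * S1   S2  S2 
   S2   S0  S0 
(> = start, * = accepting)

start=S0; accept=S1; S0-a->S1; S0-b->S1; S1-a->S2; S1-b->S2; S2-a->S0; S2-b->S0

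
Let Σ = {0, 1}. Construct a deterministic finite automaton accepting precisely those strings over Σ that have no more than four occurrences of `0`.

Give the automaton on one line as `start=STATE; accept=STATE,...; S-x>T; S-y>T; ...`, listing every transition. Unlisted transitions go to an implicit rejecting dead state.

Count `0`s, saturating at 5: states q0 through q4 mean 0 through 4 `0`s seen; q5 means more than 4. Each `0` increments (capped at q5); other symbols loop. Accept from {q0, q1, q2, q3, q4}.
A 6-state machine:
        0   1  
>* q0   q1  q0 
 * q1   q2  q1 
 * q2   q3  q2 
 * q3   q4  q3 
 * q4   q5  q4 
   q5   q5  q5 
(> = start, * = accepting)

start=q0; accept=q0,q1,q2,q3,q4; q0-0>q1; q0-1>q0; q1-0>q2; q1-1>q1; q2-0>q3; q2-1>q2; q3-0>q4; q3-1>q3; q4-0>q5; q4-1>q4; q5-0>q5; q5-1>q5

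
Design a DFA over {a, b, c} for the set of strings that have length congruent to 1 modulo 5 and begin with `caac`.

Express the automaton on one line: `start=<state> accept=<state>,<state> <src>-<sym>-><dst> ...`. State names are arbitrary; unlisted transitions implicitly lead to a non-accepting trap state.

start=q0 accept=q7 q0-a->q1 q0-b->q1 q0-c->q2 q1-a->q1 q1-b->q1 q1-c->q1 q2-a->q3 q2-b->q1 q2-c->q1 q3-a->q4 q3-b->q1 q3-c->q1 q4-a->q1 q4-b->q1 q4-c->q5 q5-a->q6 q5-b->q6 q5-c->q6 q6-a->q7 q6-b->q7 q6-c->q7 q7-a->q8 q7-b->q8 q7-c->q8 q8-a->q9 q8-b->q9 q8-c->q9 q9-a->q5 q9-b->q5 q9-c->q5

Run two small machines in parallel and take their product. The first has 5 states tracking the input length modulo 5; the second has 6 states tracking whether the input so far still matches the prefix `caac`. A product state is a pair (one from each), accepting exactly when both do. Minimizing collapses redundant product states.
10 states suffice.
        a   b   c  
>  q0   q1  q1  q2 
   q1   q1  q1  q1 
   q2   q3  q1  q1 
   q3   q4  q1  q1 
   q4   q1  q1  q5 
   q5   q6  q6  q6 
   q6   q7  q7  q7 
 * q7   q8  q8  q8 
   q8   q9  q9  q9 
   q9   q5  q5  q5 
(> = start, * = accepting)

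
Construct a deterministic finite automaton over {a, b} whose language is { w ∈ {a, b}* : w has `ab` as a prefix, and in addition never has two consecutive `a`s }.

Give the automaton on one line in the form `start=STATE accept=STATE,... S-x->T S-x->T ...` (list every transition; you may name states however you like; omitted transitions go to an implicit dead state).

Handle the two conditions separately and then intersect. One (4 states) tracks whether the input so far still matches the prefix `ab`; the other (3 states) tracks partial matches of the forbidden pattern `aa`. Each combined state is a pair, one component from each; accept when both components accept. Equivalent product states are then merged.
        a   b  
>  q0   q1  q2 
   q1   q2  q3 
   q2   q2  q2 
 * q3   q4  q3 
 * q4   q2  q3 
(> = start, * = accepting)

start=q0 accept=q3,q4 q0-a->q1 q0-b->q2 q1-a->q2 q1-b->q3 q2-a->q2 q2-b->q2 q3-a->q4 q3-b->q3 q4-a->q2 q4-b->q3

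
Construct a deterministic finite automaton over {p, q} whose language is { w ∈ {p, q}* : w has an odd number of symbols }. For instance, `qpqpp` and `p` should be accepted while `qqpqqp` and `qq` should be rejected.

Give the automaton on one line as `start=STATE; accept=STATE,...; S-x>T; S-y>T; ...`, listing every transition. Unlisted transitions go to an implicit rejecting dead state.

start=S0; accept=S1; S0-p>S1; S0-q>S1; S1-p>S0; S1-q>S0

Only the length mod 2 matters, so use a 2-cycle: from any state, every input symbol moves to the next state, wrapping S1 back to S0. Mark S1 accepting.
A 2-state machine:
        p   q  
>  S0   S1  S1 
 * S1   S0  S0 
(> = start, * = accepting)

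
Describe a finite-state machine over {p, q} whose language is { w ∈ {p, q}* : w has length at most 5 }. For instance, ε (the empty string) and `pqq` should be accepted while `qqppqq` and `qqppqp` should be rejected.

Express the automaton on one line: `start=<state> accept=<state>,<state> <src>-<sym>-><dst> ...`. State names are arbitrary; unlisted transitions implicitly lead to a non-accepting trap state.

start=A accept=A,B,C,D,E,F A-p->B A-q->B B-p->C B-q->C C-p->D C-q->D D-p->E D-q->E E-p->F E-q->F F-p->G F-q->G G-p->G G-q->G

Count input length up to 6: every symbol moves from A toward G, which means 'more than 5' and absorbs. Accept from {A, B, C, D, E, F}.
With 7 states:
       p  q 
>* A   B  B 
 * B   C  C 
 * C   D  D 
 * D   E  E 
 * E   F  F 
 * F   G  G 
   G   G  G 
(> = start, * = accepting)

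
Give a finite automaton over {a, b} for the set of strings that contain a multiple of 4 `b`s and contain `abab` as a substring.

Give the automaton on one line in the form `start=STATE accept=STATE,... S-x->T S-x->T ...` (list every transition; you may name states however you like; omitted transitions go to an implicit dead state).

Handle the two conditions separately and then intersect. One (4 states) tracks the count of `b`s modulo 4; the other (5 states) tracks whether and how much of `abab` has been seen. Each combined state is a pair, one component from each; accept when both components accept.
A 20-state machine:
          a    b  
>  s0     s1   s2 
   s1     s1   s3 
   s2     s4   s5 
   s3     s6   s5 
   s4     s4   s7 
   s5     s8   s9 
   s6     s4  s10 
   s7    s11   s9 
   s8     s8  s12 
   s9    s13   s0 
   s10   s10  s14 
   s11    s8  s14 
   s12   s15   s0 
   s13   s13  s16 
   s14   s14  s17 
   s15   s13  s17 
   s16   s18   s2 
 * s17   s17  s19 
   s18    s1  s19 
   s19   s19  s10 
(> = start, * = accepting)

start=s0 accept=s17 s0-a->s1 s0-b->s2 s1-a->s1 s1-b->s3 s2-a->s4 s2-b->s5 s3-a->s6 s3-b->s5 s4-a->s4 s4-b->s7 s5-a->s8 s5-b->s9 s6-a->s4 s6-b->s10 s7-a->s11 s7-b->s9 s8-a->s8 s8-b->s12 s9-a->s13 s9-b->s0 s10-a->s10 s10-b->s14 s11-a->s8 s11-b->s14 s12-a->s15 s12-b->s0 s13-a->s13 s13-b->s16 s14-a->s14 s14-b->s17 s15-a->s13 s15-b->s17 s16-a->s18 s16-b->s2 s17-a->s17 s17-b->s19 s18-a->s1 s18-b->s19 s19-a->s19 s19-b->s10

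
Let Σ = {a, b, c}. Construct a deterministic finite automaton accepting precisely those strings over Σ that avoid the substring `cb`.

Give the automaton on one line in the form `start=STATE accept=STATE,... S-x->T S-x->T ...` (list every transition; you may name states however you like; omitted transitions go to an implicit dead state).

start=s0 accept=s0,s1 s0-a->s0 s0-b->s0 s0-c->s1 s1-a->s0 s1-b->s2 s1-c->s1 s2-a->s2 s2-b->s2 s2-c->s2

This is the complement of 'contains `cb`'. Use the same substring-matching states — s0 through s2 holding how much of `cb` has just been matched — but flip the accepting set: everything except the trap s2 accepts.
A 3-state machine:
        a   b   c  
>* s0   s0  s0  s1 
 * s1   s0  s2  s1 
   s2   s2  s2  s2 
(> = start, * = accepting)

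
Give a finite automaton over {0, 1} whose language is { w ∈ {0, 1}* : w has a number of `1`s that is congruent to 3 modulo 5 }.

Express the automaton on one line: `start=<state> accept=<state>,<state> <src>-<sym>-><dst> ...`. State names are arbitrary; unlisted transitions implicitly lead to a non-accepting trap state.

Keep the running count of `1`s modulo 5: each `1` advances along the cycle s0 → s1 → s2 → s3 → s4 → s0 while other symbols loop. Accept at s3.
        0   1  
>  s0   s0  s1 
   s1   s1  s2 
   s2   s2  s3 
 * s3   s3  s4 
   s4   s4  s0 
(> = start, * = accepting)

start=s0 accept=s3 s0-0->s0 s0-1->s1 s1-0->s1 s1-1->s2 s2-0->s2 s2-1->s3 s3-0->s3 s3-1->s4 s4-0->s4 s4-1->s0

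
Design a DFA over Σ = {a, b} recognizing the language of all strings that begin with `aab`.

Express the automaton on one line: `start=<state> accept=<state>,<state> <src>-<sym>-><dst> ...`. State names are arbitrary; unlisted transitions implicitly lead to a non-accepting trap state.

Walk along `aab` while the input agrees: from q0 take `a` to q1, and so on. Any deviation drops to the rejecting sink q4. Once q3 is reached the prefix is confirmed and every continuation is accepted.
With 5 states:
        a   b  
>  q0   q1  q4 
   q1   q2  q4 
   q2   q4  q3 
 * q3   q3  q3 
   q4   q4  q4 
(> = start, * = accepting)

start=q0 accept=q3 q0-a->q1 q0-b->q4 q1-a->q2 q1-b->q4 q2-a->q4 q2-b->q3 q3-a->q3 q3-b->q3 q4-a->q4 q4-b->q4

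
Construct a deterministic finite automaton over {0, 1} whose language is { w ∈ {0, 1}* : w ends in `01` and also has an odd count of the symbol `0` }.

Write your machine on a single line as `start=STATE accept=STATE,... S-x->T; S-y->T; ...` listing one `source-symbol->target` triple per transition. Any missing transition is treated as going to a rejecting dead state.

start=q0; accept=q2; q0-0->q1; q0-1->q0; q1-0->q0; q1-1->q2; q2-0->q0; q2-1->q3; q3-0->q0; q3-1->q3

Handle the two conditions separately and then intersect. One (3 states) tracks how much of the suffix `01` has currently been matched; the other (2 states) tracks the count of `0`s modulo 2. Each combined state is a pair, one component from each; accept when both components accept. After merging equivalent states the machine shrinks.
        0   1  
>  q0   q1  q0 
   q1   q0  q2 
 * q2   q0  q3 
   q3   q0  q3 
(> = start, * = accepting)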